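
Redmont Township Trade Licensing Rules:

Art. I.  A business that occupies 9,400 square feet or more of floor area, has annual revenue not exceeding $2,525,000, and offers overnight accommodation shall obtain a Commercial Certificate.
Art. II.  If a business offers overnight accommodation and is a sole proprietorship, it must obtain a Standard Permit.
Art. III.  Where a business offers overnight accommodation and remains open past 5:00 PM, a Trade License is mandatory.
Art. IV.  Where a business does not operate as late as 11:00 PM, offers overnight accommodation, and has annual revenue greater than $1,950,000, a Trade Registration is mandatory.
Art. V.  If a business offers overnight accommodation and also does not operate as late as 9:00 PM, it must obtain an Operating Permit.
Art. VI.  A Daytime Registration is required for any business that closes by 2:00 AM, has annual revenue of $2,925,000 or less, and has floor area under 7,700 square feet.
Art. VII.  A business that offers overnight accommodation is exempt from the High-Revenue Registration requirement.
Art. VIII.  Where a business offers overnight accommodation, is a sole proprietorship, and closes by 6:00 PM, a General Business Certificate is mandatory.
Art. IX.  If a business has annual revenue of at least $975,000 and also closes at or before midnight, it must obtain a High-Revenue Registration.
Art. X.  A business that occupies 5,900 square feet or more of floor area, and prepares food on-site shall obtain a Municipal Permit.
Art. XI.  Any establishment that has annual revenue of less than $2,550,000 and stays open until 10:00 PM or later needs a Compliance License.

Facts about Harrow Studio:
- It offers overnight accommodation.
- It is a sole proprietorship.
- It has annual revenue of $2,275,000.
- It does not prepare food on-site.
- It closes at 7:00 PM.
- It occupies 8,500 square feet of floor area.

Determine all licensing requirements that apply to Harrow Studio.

Operating Permit, Standard Permit, Trade License, Trade Registration

Art. I. floor area 8,500 square feet < 9,400 square feet; revenue $2,275,000 ≤ $2,525,000; offers overnight accommodation → Commercial Certificate not required.
Art. II. offers overnight accommodation; is a sole proprietorship → Standard Permit required.
Art. III. offers overnight accommodation; closes 7:00 PM, after 5:00 PM → Trade License required.
Art. IV. closes 7:00 PM, at/before 11:00 PM; offers overnight accommodation; revenue $2,275,000 > $1,950,000 → Trade Registration required.
Art. V. offers overnight accommodation; closes 7:00 PM, at/before 9:00 PM → Operating Permit required.
Art. VI. closes 7:00 PM, at/before 2:00 AM; revenue $2,275,000 ≤ $2,925,000; floor area 8,500 square feet ≥ 7,700 square feet → Daytime Registration not required.
Art. VII. offers overnight accommodation → exempt from High-Revenue Registration.
Art. VIII. offers overnight accommodation; is a sole proprietorship; closes 7:00 PM, after 6:00 PM → General Business Certificate not required.
Art. IX. revenue $2,275,000 ≥ $975,000; closes 7:00 PM, at/before midnight → High-Revenue Registration required.
Art. X. floor area 8,500 square feet ≥ 5,900 square feet; does not prepare food on-site → Municipal Permit not required.
Art. XI. revenue $2,275,000 < $2,550,000; closes 7:00 PM, at/before 10:00 PM → Compliance License not required.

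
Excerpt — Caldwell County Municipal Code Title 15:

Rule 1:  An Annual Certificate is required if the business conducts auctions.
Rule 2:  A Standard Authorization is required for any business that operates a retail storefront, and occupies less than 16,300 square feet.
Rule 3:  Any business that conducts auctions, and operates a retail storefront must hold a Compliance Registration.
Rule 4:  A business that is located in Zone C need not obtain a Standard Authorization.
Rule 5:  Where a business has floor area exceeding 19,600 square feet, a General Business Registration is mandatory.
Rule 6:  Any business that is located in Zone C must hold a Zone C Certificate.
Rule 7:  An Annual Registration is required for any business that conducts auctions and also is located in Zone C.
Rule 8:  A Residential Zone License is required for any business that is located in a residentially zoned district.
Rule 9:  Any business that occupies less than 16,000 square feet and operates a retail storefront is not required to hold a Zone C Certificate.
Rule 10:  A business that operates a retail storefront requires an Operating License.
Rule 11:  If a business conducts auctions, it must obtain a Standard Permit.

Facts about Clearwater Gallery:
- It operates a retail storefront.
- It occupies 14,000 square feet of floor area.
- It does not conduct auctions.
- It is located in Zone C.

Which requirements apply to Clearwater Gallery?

Operating License

Rule 1: does not conduct auctions → Annual Certificate not required.
Rule 2: operates a retail storefront; floor area 14,000 square feet < 16,300 square feet → Standard Authorization required.
Rule 3: does not conduct auctions; operates a retail storefront → Compliance Registration not required.
Rule 4: is located in Zone C → exempt from Standard Authorization.
Rule 5: floor area 14,000 square feet ≤ 19,600 square feet → General Business Registration not required.
Rule 6: is located in Zone C → Zone C Certificate required.
Rule 7: does not conduct auctions; is located in Zone C → Annual Registration not required.
Rule 8: is located in Zone C (not: is located in a residentially zoned district) → Residential Zone License not required.
Rule 9: floor area 14,000 square feet < 16,000 square feet; operates a retail storefront → exempt from Zone C Certificate.
Rule 10: operates a retail storefront → Operating License required.
Rule 11: does not conduct auctions → Standard Permit not required.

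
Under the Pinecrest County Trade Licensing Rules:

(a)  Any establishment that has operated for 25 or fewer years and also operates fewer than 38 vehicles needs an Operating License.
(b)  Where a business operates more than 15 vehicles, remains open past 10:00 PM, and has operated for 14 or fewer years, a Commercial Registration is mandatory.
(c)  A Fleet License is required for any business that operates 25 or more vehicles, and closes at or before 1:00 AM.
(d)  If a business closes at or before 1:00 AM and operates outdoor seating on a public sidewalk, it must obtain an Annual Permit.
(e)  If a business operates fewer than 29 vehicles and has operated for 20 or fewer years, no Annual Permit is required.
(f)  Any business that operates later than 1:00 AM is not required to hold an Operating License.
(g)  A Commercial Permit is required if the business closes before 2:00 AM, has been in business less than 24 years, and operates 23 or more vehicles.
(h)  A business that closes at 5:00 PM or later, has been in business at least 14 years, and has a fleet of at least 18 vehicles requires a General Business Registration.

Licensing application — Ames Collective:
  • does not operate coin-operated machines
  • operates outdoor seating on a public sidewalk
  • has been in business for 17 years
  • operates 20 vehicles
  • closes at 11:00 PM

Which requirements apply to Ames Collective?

(a) years in business 17 ≤ 25; vehicles 20 < 38 → Operating License required.
(b) vehicles 20 > 15; closes 11:00 PM, after 10:00 PM; years in business 17 > 14 → Commercial Registration not required.
(c) vehicles 20 < 25; closes 11:00 PM, at/before 1:00 AM → Fleet License not required.
(d) closes 11:00 PM, at/before 1:00 AM; operates outdoor seating on a public sidewalk → Annual Permit required.
(e) vehicles 20 < 29; years in business 17 ≤ 20 → exempt from Annual Permit.
(f) closes 11:00 PM, at/before 1:00 AM → Operating License exemption does not apply.
(g) closes 11:00 PM, at/before 2:00 AM; years in business 17 < 24; vehicles 20 < 23 → Commercial Permit not required.
(h) closes 11:00 PM, after 5:00 PM; years in business 17 ≥ 14; vehicles 20 ≥ 18 → General Business Registration required.

General Business Registration, Operating License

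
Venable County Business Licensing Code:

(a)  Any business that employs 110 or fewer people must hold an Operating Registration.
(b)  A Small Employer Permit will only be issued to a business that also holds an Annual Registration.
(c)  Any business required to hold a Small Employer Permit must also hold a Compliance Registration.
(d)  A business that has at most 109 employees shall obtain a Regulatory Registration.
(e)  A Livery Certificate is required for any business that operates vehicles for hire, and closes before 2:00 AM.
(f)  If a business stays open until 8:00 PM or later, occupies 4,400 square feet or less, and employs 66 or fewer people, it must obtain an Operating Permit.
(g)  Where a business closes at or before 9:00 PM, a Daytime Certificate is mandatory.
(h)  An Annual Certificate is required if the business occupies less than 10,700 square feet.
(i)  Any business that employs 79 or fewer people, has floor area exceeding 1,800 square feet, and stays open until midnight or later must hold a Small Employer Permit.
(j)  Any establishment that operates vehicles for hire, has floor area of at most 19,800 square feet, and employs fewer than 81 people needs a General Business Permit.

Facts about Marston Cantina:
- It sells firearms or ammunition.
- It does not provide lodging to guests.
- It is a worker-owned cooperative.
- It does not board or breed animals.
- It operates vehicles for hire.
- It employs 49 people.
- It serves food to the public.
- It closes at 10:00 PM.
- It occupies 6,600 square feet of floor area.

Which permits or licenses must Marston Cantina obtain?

(a) employees 49 ≤ 110 → Operating Registration required.
(b) Small Employer Permit is not required → no effect.
(c) Small Employer Permit is not required → no effect.
(d) employees 49 ≤ 109 → Regulatory Registration required.
(e) operates vehicles for hire; closes 10:00 PM, at/before 2:00 AM → Livery Certificate required.
(f) closes 10:00 PM, after 8:00 PM; floor area 6,600 square feet > 4,400 square feet; employees 49 ≤ 66 → Operating Permit not required.
(g) closes 10:00 PM, after 9:00 PM → Daytime Certificate not required.
(h) floor area 6,600 square feet < 10,700 square feet → Annual Certificate required.
(i) employees 49 ≤ 79; floor area 6,600 square feet > 1,800 square feet; closes 10:00 PM, at/before midnight → Small Employer Permit not required.
(j) operates vehicles for hire; floor area 6,600 square feet ≤ 19,800 square feet; employees 49 < 81 → General Business Permit required.

Annual Certificate, General Business Permit, Livery Certificate, Operating Registration, Regulatory Registration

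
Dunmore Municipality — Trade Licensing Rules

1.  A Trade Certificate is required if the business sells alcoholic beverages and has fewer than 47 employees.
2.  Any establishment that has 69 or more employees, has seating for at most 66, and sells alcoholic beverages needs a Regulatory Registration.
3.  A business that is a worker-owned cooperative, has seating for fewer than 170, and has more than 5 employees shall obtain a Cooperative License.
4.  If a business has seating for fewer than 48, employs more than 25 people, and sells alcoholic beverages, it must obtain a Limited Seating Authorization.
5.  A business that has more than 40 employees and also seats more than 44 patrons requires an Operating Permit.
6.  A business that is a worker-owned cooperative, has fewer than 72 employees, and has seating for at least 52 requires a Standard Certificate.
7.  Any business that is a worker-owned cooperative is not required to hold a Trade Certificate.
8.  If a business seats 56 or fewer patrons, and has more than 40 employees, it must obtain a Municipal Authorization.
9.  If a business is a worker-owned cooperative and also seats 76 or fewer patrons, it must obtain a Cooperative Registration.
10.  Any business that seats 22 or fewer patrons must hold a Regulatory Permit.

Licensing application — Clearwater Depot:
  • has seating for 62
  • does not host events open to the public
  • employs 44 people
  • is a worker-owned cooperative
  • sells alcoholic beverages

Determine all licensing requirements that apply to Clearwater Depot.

1. sells alcoholic beverages; employees 44 < 47 → Trade Certificate required.
2. employees 44 < 69; seating 62 ≤ 66; sells alcoholic beverages → Regulatory Registration not required.
3. is a worker-owned cooperative; seating 62 < 170; employees 44 > 5 → Cooperative License required.
4. seating 62 ≥ 48; employees 44 > 25; sells alcoholic beverages → Limited Seating Authorization not required.
5. employees 44 > 40; seating 62 > 44 → Operating Permit required.
6. is a worker-owned cooperative; employees 44 < 72; seating 62 ≥ 52 → Standard Certificate required.
7. is a worker-owned cooperative → exempt from Trade Certificate.
8. seating 62 > 56; employees 44 > 40 → Municipal Authorization not required.
9. is a worker-owned cooperative; seating 62 ≤ 76 → Cooperative Registration required.
10. seating 62 > 22 → Regulatory Permit not required.

Cooperative License, Cooperative Registration, Operating Permit, Standard Certificate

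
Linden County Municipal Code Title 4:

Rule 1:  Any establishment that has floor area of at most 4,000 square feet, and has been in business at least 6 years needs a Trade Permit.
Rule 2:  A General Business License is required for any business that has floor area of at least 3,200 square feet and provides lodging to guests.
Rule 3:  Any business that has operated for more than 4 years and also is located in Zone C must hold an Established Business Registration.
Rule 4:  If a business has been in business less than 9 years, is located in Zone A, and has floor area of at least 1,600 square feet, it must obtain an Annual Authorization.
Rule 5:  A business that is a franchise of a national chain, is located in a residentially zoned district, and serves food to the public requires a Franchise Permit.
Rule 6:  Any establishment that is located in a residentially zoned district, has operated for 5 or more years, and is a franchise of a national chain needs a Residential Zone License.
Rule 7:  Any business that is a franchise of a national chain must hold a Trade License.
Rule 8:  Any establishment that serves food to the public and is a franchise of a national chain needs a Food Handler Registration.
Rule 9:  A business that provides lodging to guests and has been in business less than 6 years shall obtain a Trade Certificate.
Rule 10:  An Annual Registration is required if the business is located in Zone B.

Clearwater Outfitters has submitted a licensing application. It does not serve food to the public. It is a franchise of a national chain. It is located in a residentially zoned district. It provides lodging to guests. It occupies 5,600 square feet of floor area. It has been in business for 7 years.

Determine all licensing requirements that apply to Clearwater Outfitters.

Rule 1: floor area 5,600 square feet > 4,000 square feet; years in business 7 ≥ 6 → Trade Permit not required.
Rule 2: floor area 5,600 square feet ≥ 3,200 square feet; provides lodging to guests → General Business License required.
Rule 3: years in business 7 > 4; is located in a residentially zoned district (not: is located in Zone C) → Established Business Registration not required.
Rule 4: years in business 7 < 9; is located in a residentially zoned district (not: is located in Zone A); floor area 5,600 square feet ≥ 1,600 square feet → Annual Authorization not required.
Rule 5: is a franchise of a national chain; is located in a residentially zoned district; does not serve food to the public → Franchise Permit not required.
Rule 6: is located in a residentially zoned district; years in business 7 ≥ 5; is a franchise of a national chain → Residential Zone License required.
Rule 7: is a franchise of a national chain → Trade License required.
Rule 8: does not serve food to the public; is a franchise of a national chain → Food Handler Registration not required.
Rule 9: provides lodging to guests; years in business 7 ≥ 6 → Trade Certificate not required.
Rule 10: is located in a residentially zoned district (not: is located in Zone B) → Annual Registration not required.

General Business License, Residential Zone License, Trade License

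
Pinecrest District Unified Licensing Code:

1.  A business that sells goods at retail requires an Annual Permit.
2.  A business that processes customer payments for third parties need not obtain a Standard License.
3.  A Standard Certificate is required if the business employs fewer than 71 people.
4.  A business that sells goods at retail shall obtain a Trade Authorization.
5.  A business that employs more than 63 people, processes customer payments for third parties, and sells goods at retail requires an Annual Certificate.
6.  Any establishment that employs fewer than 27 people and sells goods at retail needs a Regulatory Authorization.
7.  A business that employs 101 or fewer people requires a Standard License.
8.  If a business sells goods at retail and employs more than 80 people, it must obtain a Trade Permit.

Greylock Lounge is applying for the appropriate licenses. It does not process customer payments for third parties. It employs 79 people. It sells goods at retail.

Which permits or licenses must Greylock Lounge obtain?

1. sells goods at retail → Annual Permit required.
2. does not process customer payments for third parties → Standard License exemption does not apply.
3. employees 79 ≥ 71 → Standard Certificate not required.
4. sells goods at retail → Trade Authorization required.
5. employees 79 > 63; does not process customer payments for third parties; sells goods at retail → Annual Certificate not required.
6. employees 79 ≥ 27; sells goods at retail → Regulatory Authorization not required.
7. employees 79 ≤ 101 → Standard License required.
8. sells goods at retail; employees 79 ≤ 80 → Trade Permit not required.

Annual Permit, Standard License, Trade Authorization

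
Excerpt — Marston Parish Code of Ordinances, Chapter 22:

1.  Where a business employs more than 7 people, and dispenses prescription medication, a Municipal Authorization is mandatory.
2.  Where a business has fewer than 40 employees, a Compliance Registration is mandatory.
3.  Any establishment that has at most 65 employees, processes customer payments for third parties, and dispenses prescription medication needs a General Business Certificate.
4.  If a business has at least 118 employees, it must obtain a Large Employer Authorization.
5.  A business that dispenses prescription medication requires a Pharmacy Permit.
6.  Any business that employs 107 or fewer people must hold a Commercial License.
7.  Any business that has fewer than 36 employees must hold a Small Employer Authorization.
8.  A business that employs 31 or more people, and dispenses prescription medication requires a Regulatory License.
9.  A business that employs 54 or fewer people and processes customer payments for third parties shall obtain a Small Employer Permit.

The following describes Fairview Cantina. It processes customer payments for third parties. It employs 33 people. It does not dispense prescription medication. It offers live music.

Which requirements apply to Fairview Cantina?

1. employees 33 > 7; does not dispense prescription medication → Municipal Authorization not required.
2. employees 33 < 40 → Compliance Registration required.
3. employees 33 ≤ 65; processes customer payments for third parties; does not dispense prescription medication → General Business Certificate not required.
4. employees 33 < 118 → Large Employer Authorization not required.
5. does not dispense prescription medication → Pharmacy Permit not required.
6. employees 33 ≤ 107 → Commercial License required.
7. employees 33 < 36 → Small Employer Authorization required.
8. employees 33 ≥ 31; does not dispense prescription medication → Regulatory License not required.
9. employees 33 ≤ 54; processes customer payments for third parties → Small Employer Permit required.

Commercial License, Compliance Registration, Small Employer Authorization, Small Employer Permit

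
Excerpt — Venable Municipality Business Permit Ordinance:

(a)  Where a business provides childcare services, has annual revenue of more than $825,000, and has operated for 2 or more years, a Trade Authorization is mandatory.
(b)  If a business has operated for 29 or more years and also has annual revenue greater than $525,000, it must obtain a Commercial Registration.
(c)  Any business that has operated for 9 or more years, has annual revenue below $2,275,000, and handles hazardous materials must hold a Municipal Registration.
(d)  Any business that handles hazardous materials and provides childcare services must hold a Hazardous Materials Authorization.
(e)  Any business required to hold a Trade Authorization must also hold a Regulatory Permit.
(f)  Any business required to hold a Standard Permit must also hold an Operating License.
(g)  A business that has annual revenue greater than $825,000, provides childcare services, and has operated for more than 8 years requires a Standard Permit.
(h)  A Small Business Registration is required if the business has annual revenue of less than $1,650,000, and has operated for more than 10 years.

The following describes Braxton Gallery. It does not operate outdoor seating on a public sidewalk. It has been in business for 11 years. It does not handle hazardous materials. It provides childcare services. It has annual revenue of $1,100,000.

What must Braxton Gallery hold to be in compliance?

Operating License, Regulatory Permit, Small Business Registration, Standard Permit, Trade Authorization

(a) provides childcare services; revenue $1,100,000 > $825,000; years in business 11 ≥ 2 → Trade Authorization required.
(b) years in business 11 < 29; revenue $1,100,000 > $525,000 → Commercial Registration not required.
(c) years in business 11 ≥ 9; revenue $1,100,000 < $2,275,000; does not handle hazardous materials → Municipal Registration not required.
(d) does not handle hazardous materials; provides childcare services → Hazardous Materials Authorization not required.
(e) Trade Authorization is required → Regulatory Permit also required.
(f) Standard Permit is required → Operating License also required.
(g) revenue $1,100,000 > $825,000; provides childcare services; years in business 11 > 8 → Standard Permit required.
(h) revenue $1,100,000 < $1,650,000; years in business 11 > 10 → Small Business Registration required.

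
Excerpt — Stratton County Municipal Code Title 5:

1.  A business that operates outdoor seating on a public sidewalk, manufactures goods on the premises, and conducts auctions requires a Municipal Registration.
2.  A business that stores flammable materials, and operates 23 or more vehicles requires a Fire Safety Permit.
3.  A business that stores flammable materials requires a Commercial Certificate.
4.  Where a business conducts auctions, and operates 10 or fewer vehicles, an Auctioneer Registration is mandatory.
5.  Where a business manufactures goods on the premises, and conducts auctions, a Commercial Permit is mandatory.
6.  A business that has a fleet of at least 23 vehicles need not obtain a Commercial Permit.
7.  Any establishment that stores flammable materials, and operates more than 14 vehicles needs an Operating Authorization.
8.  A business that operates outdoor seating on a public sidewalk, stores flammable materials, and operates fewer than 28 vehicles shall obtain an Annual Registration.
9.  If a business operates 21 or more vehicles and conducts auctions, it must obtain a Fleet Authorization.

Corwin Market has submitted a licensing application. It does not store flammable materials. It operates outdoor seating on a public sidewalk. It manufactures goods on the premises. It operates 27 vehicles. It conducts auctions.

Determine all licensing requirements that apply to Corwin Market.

Fleet Authorization, Municipal Registration

1. operates outdoor seating on a public sidewalk; manufactures goods on the premises; conducts auctions → Municipal Registration required.
2. does not store flammable materials; vehicles 27 ≥ 23 → Fire Safety Permit not required.
3. does not store flammable materials → Commercial Certificate not required.
4. conducts auctions; vehicles 27 > 10 → Auctioneer Registration not required.
5. manufactures goods on the premises; conducts auctions → Commercial Permit required.
6. vehicles 27 ≥ 23 → exempt from Commercial Permit.
7. does not store flammable materials; vehicles 27 > 14 → Operating Authorization not required.
8. operates outdoor seating on a public sidewalk; does not store flammable materials; vehicles 27 < 28 → Annual Registration not required.
9. vehicles 27 ≥ 21; conducts auctions → Fleet Authorization required.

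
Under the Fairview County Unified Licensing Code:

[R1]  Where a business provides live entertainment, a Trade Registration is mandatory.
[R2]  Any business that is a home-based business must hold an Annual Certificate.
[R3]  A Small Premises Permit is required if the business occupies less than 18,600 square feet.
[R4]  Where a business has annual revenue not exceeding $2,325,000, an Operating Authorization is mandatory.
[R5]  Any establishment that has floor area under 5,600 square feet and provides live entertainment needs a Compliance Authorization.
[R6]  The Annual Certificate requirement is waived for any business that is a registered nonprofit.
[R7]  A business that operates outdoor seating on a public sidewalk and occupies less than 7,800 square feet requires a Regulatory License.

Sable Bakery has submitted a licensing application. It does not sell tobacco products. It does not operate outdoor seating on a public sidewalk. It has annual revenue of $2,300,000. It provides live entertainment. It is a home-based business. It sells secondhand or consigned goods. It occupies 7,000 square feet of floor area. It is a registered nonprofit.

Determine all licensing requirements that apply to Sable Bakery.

[R1] provides live entertainment → Trade Registration required.
[R2] is a home-based business → Annual Certificate required.
[R3] floor area 7,000 square feet < 18,600 square feet → Small Premises Permit required.
[R4] revenue $2,300,000 ≤ $2,325,000 → Operating Authorization required.
[R5] floor area 7,000 square feet ≥ 5,600 square feet; provides live entertainment → Compliance Authorization not required.
[R6] is a registered nonprofit → exempt from Annual Certificate.
[R7] does not operate outdoor seating on a public sidewalk; floor area 7,000 square feet < 7,800 square feet → Regulatory License not required.

Operating Authorization, Small Premises Permit, Trade Registration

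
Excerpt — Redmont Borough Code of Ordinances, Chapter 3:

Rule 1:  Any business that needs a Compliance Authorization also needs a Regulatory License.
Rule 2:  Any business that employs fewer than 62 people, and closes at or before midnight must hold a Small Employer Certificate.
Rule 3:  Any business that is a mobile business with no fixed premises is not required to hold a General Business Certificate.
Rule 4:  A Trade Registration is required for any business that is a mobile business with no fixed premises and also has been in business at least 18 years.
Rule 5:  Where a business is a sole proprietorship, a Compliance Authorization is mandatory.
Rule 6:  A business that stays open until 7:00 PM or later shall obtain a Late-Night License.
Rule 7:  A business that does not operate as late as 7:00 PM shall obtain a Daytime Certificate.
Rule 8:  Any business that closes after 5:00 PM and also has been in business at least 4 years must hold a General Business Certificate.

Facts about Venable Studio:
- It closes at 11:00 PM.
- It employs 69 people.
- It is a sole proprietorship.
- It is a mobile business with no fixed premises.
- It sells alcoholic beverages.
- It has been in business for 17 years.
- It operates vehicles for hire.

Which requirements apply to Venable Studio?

Compliance Authorization, Late-Night License, Regulatory License

Rule 1: Compliance Authorization is required → Regulatory License also required.
Rule 2: employees 69 ≥ 62; closes 11:00 PM, at/before midnight → Small Employer Certificate not required.
Rule 3: is a mobile business with no fixed premises → exempt from General Business Certificate.
Rule 4: is a mobile business with no fixed premises; years in business 17 < 18 → Trade Registration not required.
Rule 5: is a sole proprietorship → Compliance Authorization required.
Rule 6: closes 11:00 PM, after 7:00 PM → Late-Night License required.
Rule 7: closes 11:00 PM, after 7:00 PM → Daytime Certificate not required.
Rule 8: closes 11:00 PM, after 5:00 PM; years in business 17 ≥ 4 → General Business Certificate required.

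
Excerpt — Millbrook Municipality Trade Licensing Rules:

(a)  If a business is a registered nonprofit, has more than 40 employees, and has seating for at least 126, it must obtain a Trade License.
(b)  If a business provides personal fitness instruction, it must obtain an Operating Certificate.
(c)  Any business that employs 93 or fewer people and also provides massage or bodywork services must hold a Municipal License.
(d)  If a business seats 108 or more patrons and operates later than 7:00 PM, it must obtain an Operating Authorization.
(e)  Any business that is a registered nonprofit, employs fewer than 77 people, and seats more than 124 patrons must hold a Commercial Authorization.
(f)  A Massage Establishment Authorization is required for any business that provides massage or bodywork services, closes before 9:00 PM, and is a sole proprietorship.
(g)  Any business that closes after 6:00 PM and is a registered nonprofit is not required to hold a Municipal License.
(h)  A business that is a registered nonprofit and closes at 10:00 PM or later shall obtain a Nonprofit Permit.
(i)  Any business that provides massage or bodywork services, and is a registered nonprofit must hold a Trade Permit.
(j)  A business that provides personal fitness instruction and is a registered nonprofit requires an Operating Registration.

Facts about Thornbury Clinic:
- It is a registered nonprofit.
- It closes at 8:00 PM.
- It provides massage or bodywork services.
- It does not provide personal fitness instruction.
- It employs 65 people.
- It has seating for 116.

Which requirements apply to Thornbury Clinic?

Operating Authorization, Trade Permit

(a) is a registered nonprofit; employees 65 > 40; seating 116 < 126 → Trade License not required.
(b) does not provide personal fitness instruction → Operating Certificate not required.
(c) employees 65 ≤ 93; provides massage or bodywork services → Municipal License required.
(d) seating 116 ≥ 108; closes 8:00 PM, after 7:00 PM → Operating Authorization required.
(e) is a registered nonprofit; employees 65 < 77; seating 116 ≤ 124 → Commercial Authorization not required.
(f) provides massage or bodywork services; closes 8:00 PM, at/before 9:00 PM; is a registered nonprofit (not: is a sole proprietorship) → Massage Establishment Authorization not required.
(g) closes 8:00 PM, after 6:00 PM; is a registered nonprofit → exempt from Municipal License.
(h) is a registered nonprofit; closes 8:00 PM, at/before 10:00 PM → Nonprofit Permit not required.
(i) provides massage or bodywork services; is a registered nonprofit → Trade Permit required.
(j) does not provide personal fitness instruction; is a registered nonprofit → Operating Registration not required.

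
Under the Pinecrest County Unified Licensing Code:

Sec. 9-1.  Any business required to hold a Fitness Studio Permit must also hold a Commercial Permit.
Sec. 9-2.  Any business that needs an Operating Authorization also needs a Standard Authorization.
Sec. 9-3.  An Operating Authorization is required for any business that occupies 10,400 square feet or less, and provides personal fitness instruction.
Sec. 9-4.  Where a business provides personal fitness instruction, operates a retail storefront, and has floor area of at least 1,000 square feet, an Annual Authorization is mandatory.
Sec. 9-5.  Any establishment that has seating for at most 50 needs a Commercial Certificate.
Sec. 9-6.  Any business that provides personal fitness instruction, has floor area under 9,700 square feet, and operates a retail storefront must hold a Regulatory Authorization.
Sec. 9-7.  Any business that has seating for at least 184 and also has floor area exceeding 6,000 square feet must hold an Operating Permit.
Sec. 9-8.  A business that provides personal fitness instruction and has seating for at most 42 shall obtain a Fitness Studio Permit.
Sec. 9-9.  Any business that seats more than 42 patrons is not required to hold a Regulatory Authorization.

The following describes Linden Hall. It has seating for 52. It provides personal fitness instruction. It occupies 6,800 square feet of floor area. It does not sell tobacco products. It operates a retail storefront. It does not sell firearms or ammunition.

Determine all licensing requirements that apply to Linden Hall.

Annual Authorization, Operating Authorization, Standard Authorization

Sec. 9-1. Fitness Studio Permit is not required → no effect.
Sec. 9-2. Operating Authorization is required → Standard Authorization also required.
Sec. 9-3. floor area 6,800 square feet ≤ 10,400 square feet; provides personal fitness instruction → Operating Authorization required.
Sec. 9-4. provides personal fitness instruction; operates a retail storefront; floor area 6,800 square feet ≥ 1,000 square feet → Annual Authorization required.
Sec. 9-5. seating 52 > 50 → Commercial Certificate not required.
Sec. 9-6. provides personal fitness instruction; floor area 6,800 square feet < 9,700 square feet; operates a retail storefront → Regulatory Authorization required.
Sec. 9-7. seating 52 < 184; floor area 6,800 square feet > 6,000 square feet → Operating Permit not required.
Sec. 9-8. provides personal fitness instruction; seating 52 > 42 → Fitness Studio Permit not required.
Sec. 9-9. seating 52 > 42 → exempt from Regulatory Authorization.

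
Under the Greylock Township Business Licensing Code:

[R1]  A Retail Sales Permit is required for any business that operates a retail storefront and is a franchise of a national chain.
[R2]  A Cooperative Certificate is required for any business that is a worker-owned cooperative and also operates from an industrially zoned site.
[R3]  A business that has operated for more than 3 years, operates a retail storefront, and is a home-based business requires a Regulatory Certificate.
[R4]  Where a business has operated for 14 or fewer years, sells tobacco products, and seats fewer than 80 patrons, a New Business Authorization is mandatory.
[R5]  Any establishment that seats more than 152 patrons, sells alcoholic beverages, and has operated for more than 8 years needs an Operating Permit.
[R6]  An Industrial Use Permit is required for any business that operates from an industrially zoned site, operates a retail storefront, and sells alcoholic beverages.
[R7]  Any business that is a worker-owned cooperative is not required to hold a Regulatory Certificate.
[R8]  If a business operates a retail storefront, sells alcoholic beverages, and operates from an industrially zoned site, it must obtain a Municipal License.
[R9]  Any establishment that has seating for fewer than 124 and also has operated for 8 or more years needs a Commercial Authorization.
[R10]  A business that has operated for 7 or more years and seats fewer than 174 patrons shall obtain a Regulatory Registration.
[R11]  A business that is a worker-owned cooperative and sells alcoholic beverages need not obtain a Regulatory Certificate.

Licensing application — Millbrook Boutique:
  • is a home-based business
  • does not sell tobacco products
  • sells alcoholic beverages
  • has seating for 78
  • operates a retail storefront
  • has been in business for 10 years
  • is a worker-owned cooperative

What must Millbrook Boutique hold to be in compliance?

[R1] operates a retail storefront; is a worker-owned cooperative (not: is a franchise of a national chain) → Retail Sales Permit not required.
[R2] is a worker-owned cooperative; is a home-based business (not: operates from an industrially zoned site) → Cooperative Certificate not required.
[R3] years in business 10 > 3; operates a retail storefront; is a home-based business → Regulatory Certificate required.
[R4] years in business 10 ≤ 14; does not sell tobacco products; seating 78 < 80 → New Business Authorization not required.
[R5] seating 78 ≤ 152; sells alcoholic beverages; years in business 10 > 8 → Operating Permit not required.
[R6] is a home-based business (not: operates from an industrially zoned site); operates a retail storefront; sells alcoholic beverages → Industrial Use Permit not required.
[R7] is a worker-owned cooperative → exempt from Regulatory Certificate.
[R8] operates a retail storefront; sells alcoholic beverages; is a home-based business (not: operates from an industrially zoned site) → Municipal License not required.
[R9] seating 78 < 124; years in business 10 ≥ 8 → Commercial Authorization required.
[R10] years in business 10 ≥ 7; seating 78 < 174 → Regulatory Registration required.
[R11] is a worker-owned cooperative; sells alcoholic beverages → exempt from Regulatory Certificate.

Commercial Authorization, Regulatory Registration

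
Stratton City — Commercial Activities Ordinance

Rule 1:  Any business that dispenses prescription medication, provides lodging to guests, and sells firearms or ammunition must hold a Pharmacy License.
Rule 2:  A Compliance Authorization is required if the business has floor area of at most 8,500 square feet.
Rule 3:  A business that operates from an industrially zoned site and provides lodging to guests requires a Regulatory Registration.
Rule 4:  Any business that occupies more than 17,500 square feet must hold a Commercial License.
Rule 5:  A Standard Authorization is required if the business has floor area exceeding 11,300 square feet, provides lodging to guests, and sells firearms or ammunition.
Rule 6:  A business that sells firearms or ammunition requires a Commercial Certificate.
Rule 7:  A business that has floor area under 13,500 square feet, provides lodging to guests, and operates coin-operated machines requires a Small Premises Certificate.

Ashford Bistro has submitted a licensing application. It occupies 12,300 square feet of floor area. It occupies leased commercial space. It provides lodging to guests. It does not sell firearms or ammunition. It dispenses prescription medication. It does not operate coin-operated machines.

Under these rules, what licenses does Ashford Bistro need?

None

Rule 1: dispenses prescription medication; provides lodging to guests; does not sell firearms or ammunition → Pharmacy License not required.
Rule 2: floor area 12,300 square feet > 8,500 square feet → Compliance Authorization not required.
Rule 3: occupies leased commercial space (not: operates from an industrially zoned site); provides lodging to guests → Regulatory Registration not required.
Rule 4: floor area 12,300 square feet ≤ 17,500 square feet → Commercial License not required.
Rule 5: floor area 12,300 square feet > 11,300 square feet; provides lodging to guests; does not sell firearms or ammunition → Standard Authorization not required.
Rule 6: does not sell firearms or ammunition → Commercial Certificate not required.
Rule 7: floor area 12,300 square feet < 13,500 square feet; provides lodging to guests; does not operate coin-operated machines → Small Premises Certificate not required.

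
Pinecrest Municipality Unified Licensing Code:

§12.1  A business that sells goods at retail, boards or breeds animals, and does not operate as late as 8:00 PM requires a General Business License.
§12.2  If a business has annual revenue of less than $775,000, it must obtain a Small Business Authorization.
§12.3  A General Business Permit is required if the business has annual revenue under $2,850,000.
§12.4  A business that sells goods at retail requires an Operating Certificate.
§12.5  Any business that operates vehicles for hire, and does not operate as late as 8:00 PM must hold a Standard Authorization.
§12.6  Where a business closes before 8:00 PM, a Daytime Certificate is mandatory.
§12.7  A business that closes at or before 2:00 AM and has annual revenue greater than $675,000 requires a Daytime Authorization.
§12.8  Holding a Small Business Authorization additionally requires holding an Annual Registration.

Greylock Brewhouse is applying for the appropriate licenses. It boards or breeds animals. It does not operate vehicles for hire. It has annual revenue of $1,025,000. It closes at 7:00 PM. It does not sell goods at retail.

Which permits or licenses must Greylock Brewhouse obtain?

Daytime Authorization, Daytime Certificate, General Business Permit

§12.1 does not sell goods at retail; boards or breeds animals; closes 7:00 PM, at/before 8:00 PM → General Business License not required.
§12.2 revenue $1,025,000 ≥ $775,000 → Small Business Authorization not required.
§12.3 revenue $1,025,000 < $2,850,000 → General Business Permit required.
§12.4 does not sell goods at retail → Operating Certificate not required.
§12.5 does not operate vehicles for hire; closes 7:00 PM, at/before 8:00 PM → Standard Authorization not required.
§12.6 closes 7:00 PM, at/before 8:00 PM → Daytime Certificate required.
§12.7 closes 7:00 PM, at/before 2:00 AM; revenue $1,025,000 > $675,000 → Daytime Authorization required.
§12.8 Small Business Authorization is not required → no effect.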